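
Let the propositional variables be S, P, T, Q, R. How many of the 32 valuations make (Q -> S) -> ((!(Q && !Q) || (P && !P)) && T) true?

Initial set: {T ((Q -> S) -> ((!(Q && !Q) || (P && !P)) && T))}.
T ((Q -> S) -> ((!(Q && !Q) || (P && !P)) && T)): β-rule — branch into F (Q -> S)  //  T ((!(Q && !Q) || (P && !P)) && T).
  branch 1 (add F (Q -> S)):
    F (Q -> S): α-rule — add T Q, F S.
    ○ open, literals {Q=true, S=false}.
  branch 2 (add T ((!(Q && !Q) || (P && !P)) && T)):
    T ((!(Q && !Q) || (P && !P)) && T): α-rule — add T (!(Q && !Q) || (P && !P)), T T.
    T (!(Q && !Q) || (P && !P)): β-rule — branch into T !(Q && !Q)  //  T (P && !P).
      branch 2.1 (add T !(Q && !Q)):
        T !(Q && !Q): β-rule — branch into F Q  //  F !Q.
          branch 2.1.1 (add F Q):
            ○ open, literals {Q=false, T=true}.
          branch 2.1.2 (add F !Q):
            ○ open, literals {Q=true, T=true}.
      branch 2.2 (add T (P && !P)):
        T (P && !P): α-rule — add T P, T !P.
        × closes — contains both P and !P.
1 branch closed, 3 open.
Each open branch fixes some atoms; the unmentioned ones are free. Counting distinct full assignments: branch {Q=true, S=false} (P, T, R) contributes 8 new; branch {Q=false, T=true} (S, P, R) contributes 8 new; branch {Q=true, T=true} (S, P, R) contributes 4 new. Total: 20.

20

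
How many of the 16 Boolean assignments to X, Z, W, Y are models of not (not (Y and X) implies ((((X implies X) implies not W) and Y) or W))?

4

Initial set: {not (not (Y and X) implies ((((X implies X) implies not W) and Y) or W))}.
not (not (Y and X) implies ((((X implies X) implies not W) and Y) or W)): α-rule — add not (Y and X), not ((((X implies X) implies not W) and Y) or W).
not ((((X implies X) implies not W) and Y) or W): α-rule — add not (((X implies X) implies not W) and Y), not W.
not (Y and X): β-rule — branch into not Y  //  not X.
  branch 1 (add not Y):
    not (((X implies X) implies not W) and Y): β-rule — branch into not ((X implies X) implies not W)  //  not Y.
      branch 1.1 (add not ((X implies X) implies not W)):
        not ((X implies X) implies not W): α-rule — add (X implies X), not not W.
        × closes — contains both W and not W.
      branch 1.2 (add not Y):
        ○ open, literals {W=0, Y=0}.
  branch 2 (add not X):
    not (((X implies X) implies not W) and Y): β-rule — branch into not ((X implies X) implies not W)  //  not Y.
      branch 2.1 (add not ((X implies X) implies not W)):
        not ((X implies X) implies not W): α-rule — add (X implies X), not not W.
        × closes — contains both W and not W.
      branch 2.2 (add not Y):
        ○ open, literals {W=0, X=0, Y=0}.
2 branches closed, 2 open.
Each open branch fixes some atoms; the unmentioned ones are free. Counting distinct full assignments: branch {W=0, Y=0} (X, Z) contributes 4 new; branch {W=0, X=0, Y=0} (Z) contributes 0 new. Total: 4.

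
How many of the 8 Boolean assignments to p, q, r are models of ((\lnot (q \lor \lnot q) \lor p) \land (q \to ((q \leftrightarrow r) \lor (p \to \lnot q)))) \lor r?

5

Initial set: {(((\lnot (q \lor \lnot q) \lor p) \land (q \to ((q \leftrightarrow r) \lor (p \to \lnot q)))) \lor r)}.
(((\lnot (q \lor \lnot q) \lor p) \land (q \to ((q \leftrightarrow r) \lor (p \to \lnot q)))) \lor r): β-rule — branch into ((\lnot (q \lor \lnot q) \lor p) \land (q \to ((q \leftrightarrow r) \lor (p \to \lnot q))))  //  r.
  branch 1 (add ((\lnot (q \lor \lnot q) \lor p) \land (q \to ((q \leftrightarrow r) \lor (p \to \lnot q))))):
    ((\lnot (q \lor \lnot q) \lor p) \land (q \to ((q \leftrightarrow r) \lor (p \to \lnot q)))): α-rule — add (\lnot (q \lor \lnot q) \lor p), (q \to ((q \leftrightarrow r) \lor (p \to \lnot q))).
    (\lnot (q \lor \lnot q) \lor p): β-rule — branch into \lnot (q \lor \lnot q)  //  p.
      branch 1.1 (add \lnot (q \lor \lnot q)):
        \lnot (q \lor \lnot q): α-rule — add \lnot q, \lnot \lnot q.
        × closes — contains both q and \lnot q.
      branch 1.2 (add p):
        (q \to ((q \leftrightarrow r) \lor (p \to \lnot q))): β-rule — branch into \lnot q  //  ((q \leftrightarrow r) \lor (p \to \lnot q)).
          branch 1.2.1 (add \lnot q):
            ○ open, literals {p=true, q=false}.
          branch 1.2.2 (add ((q \leftrightarrow r) \lor (p \to \lnot q))):
            ((q \leftrightarrow r) \lor (p \to \lnot q)): β-rule — branch into (q \leftrightarrow r)  //  (p \to \lnot q).
              branch 1.2.2.1 (add (q \leftrightarrow r)):
                (q \leftrightarrow r): β-rule — branch into q, r  //  \lnot q, \lnot r.
                  branch 1.2.2.1.1 (add q, r):
                    ○ open, literals {p=true, q=true, r=true}.
                  branch 1.2.2.1.2 (add \lnot q, \lnot r):
                    ○ open, literals {p=true, q=false, r=false}.
              branch 1.2.2.2 (add (p \to \lnot q)):
                (p \to \lnot q): β-rule — branch into \lnot p  //  \lnot q.
                  branch 1.2.2.2.1 (add \lnot p):
                    × closes — contains both p and \lnot p.
                  branch 1.2.2.2.2 (add \lnot q):
                    ○ open, literals {p=true, q=false}.
  branch 2 (add r):
    ○ open, literals {r=true}.
2 branches closed, 5 open.
Each open branch fixes some atoms; the unmentioned ones are free. Counting distinct full assignments: branch {p=true, q=false} (r) contributes 2 new; branch {p=true, q=true, r=true} (none free) contributes 1 new; branch {p=true, q=false, r=false} (none free) contributes 0 new; branch {p=true, q=false} (r) contributes 0 new; branch {r=true} (p, q) contributes 2 new. Total: 5.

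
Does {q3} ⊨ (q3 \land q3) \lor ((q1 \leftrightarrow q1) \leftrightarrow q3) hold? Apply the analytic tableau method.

Yes

Initial set: {T q3; F ((q3 \land q3) \lor ((q1 \leftrightarrow q1) \leftrightarrow q3))}.
F ((q3 \land q3) \lor ((q1 \leftrightarrow q1) \leftrightarrow q3)): α-rule — add F (q3 \land q3), F ((q1 \leftrightarrow q1) \leftrightarrow q3).
F (q3 \land q3): β-rule — branch into F q3  //  F q3.
  branch 1 (add F q3):
    × closes — contains both q3 and \lnot q3.
  branch 2 (add F q3):
    × closes — contains both q3 and \lnot q3.
All 2 branches close.
Every branch closed, so the premises entail the conclusion.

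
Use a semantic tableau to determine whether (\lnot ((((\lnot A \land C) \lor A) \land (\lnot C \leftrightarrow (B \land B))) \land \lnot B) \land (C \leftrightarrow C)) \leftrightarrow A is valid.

Assume the negation and expand:
Initial set: {\lnot ((\lnot ((((\lnot A \land C) \lor A) \land (\lnot C \leftrightarrow (B \land B))) \land \lnot B) \land (C \leftrightarrow C)) \leftrightarrow A)}.
\lnot ((\lnot ((((\lnot A \land C) \lor A) \land (\lnot C \leftrightarrow (B \land B))) \land \lnot B) \land (C \leftrightarrow C)) \leftrightarrow A): β-rule — branch into (\lnot ((((\lnot A \land C) \lor A) \land (\lnot C \leftrightarrow (B \land B))) \land \lnot B) \land (C \leftrightarrow C)), \lnot A  //  \lnot (\lnot ((((\lnot A \land C) \lor A) \land (\lnot C \leftrightarrow (B \land B))) \land \lnot B) \land (C \leftrightarrow C)), A.
  branch 1 (add (\lnot ((((\lnot A \land C) \lor A) \land (\lnot C \leftrightarrow (B \land B))) \land \lnot B) \land (C \leftrightarrow C)), \lnot A):
    (\lnot ((((\lnot A \land C) \lor A) \land (\lnot C \leftrightarrow (B \land B))) \land \lnot B) \land (C \leftrightarrow C)): α-rule — add \lnot ((((\lnot A \land C) \lor A) \land (\lnot C \leftrightarrow (B \land B))) \land \lnot B), (C \leftrightarrow C).
    \lnot ((((\lnot A \land C) \lor A) \land (\lnot C \leftrightarrow (B \land B))) \land \lnot B): β-rule — branch into \lnot (((\lnot A \land C) \lor A) \land (\lnot C \leftrightarrow (B \land B)))  //  \lnot \lnot B.
      branch 1.1 (add \lnot (((\lnot A \land C) \lor A) \land (\lnot C \leftrightarrow (B \land B)))):
        (C \leftrightarrow C): β-rule — branch into C, C  //  \lnot C, \lnot C.
          branch 1.1.1 (add C, C):
            \lnot (((\lnot A \land C) \lor A) \land (\lnot C \leftrightarrow (B \land B))): β-rule — branch into \lnot ((\lnot A \land C) \lor A)  //  \lnot (\lnot C \leftrightarrow (B \land B)).
              branch 1.1.1.1 (add \lnot ((\lnot A \land C) \lor A)):
                \lnot ((\lnot A \land C) \lor A): α-rule — add \lnot (\lnot A \land C), \lnot A.
                \lnot (\lnot A \land C): β-rule — branch into \lnot \lnot A  //  \lnot C.
                  branch 1.1.1.1.1 (add \lnot \lnot A):
                    × closes — contains both A and \lnot A.
                  branch 1.1.1.1.2 (add \lnot C):
                    × closes — contains both C and \lnot C.
              branch 1.1.1.2 (add \lnot (\lnot C \leftrightarrow (B \land B))):
                \lnot (\lnot C \leftrightarrow (B \land B)): β-rule — branch into \lnot C, \lnot (B \land B)  //  \lnot \lnot C, (B \land B).
                  branch 1.1.1.2.1 (add \lnot C, \lnot (B \land B)):
                    × closes — contains both C and \lnot C.
                  branch 1.1.1.2.2 (add \lnot \lnot C, (B \land B)):
                    (B \land B): α-rule — add B, B.
                    ○ open, literals {A=0, B=1, C=1}.
          branch 1.1.2 (add \lnot C, \lnot C):
            \lnot (((\lnot A \land C) \lor A) \land (\lnot C \leftrightarrow (B \land B))): β-rule — branch into \lnot ((\lnot A \land C) \lor A)  //  \lnot (\lnot C \leftrightarrow (B \land B)).
              branch 1.1.2.1 (add \lnot ((\lnot A \land C) \lor A)):
                \lnot ((\lnot A \land C) \lor A): α-rule — add \lnot (\lnot A \land C), \lnot A.
                \lnot (\lnot A \land C): β-rule — branch into \lnot \lnot A  //  \lnot C.
                  branch 1.1.2.1.1 (add \lnot \lnot A):
                    × closes — contains both A and \lnot A.
                  branch 1.1.2.1.2 (add \lnot C):
                    ○ open, literals {A=0, C=0}.
              branch 1.1.2.2 (add \lnot (\lnot C \leftrightarrow (B \land B))):
                \lnot (\lnot C \leftrightarrow (B \land B)): β-rule — branch into \lnot C, \lnot (B \land B)  //  \lnot \lnot C, (B \land B).
                  branch 1.1.2.2.1 (add \lnot C, \lnot (B \land B)):
                    \lnot (B \land B): β-rule — branch into \lnot B  //  \lnot B.
                      branch 1.1.2.2.1.1 (add \lnot B):
                        ○ open, literals {A=0, B=0, C=0}.
                      branch 1.1.2.2.1.2 (add \lnot B):
                        ○ open, literals {A=0, B=0, C=0}.
                  branch 1.1.2.2.2 (add \lnot \lnot C, (B \land B)):
                    × closes — contains both C and \lnot C.
      branch 1.2 (add \lnot \lnot B):
        (C \leftrightarrow C): β-rule — branch into C, C  //  \lnot C, \lnot C.
          branch 1.2.1 (add C, C):
            ○ open, literals {A=0, B=1, C=1}.
          branch 1.2.2 (add \lnot C, \lnot C):
            ○ open, literals {A=0, B=1, C=0}.
  branch 2 (add \lnot (\lnot ((((\lnot A \land C) \lor A) \land (\lnot C \leftrightarrow (B \land B))) \land \lnot B) \land (C \leftrightarrow C)), A):
    \lnot (\lnot ((((\lnot A \land C) \lor A) \land (\lnot C \leftrightarrow (B \land B))) \land \lnot B) \land (C \leftrightarrow C)): β-rule — branch into \lnot \lnot ((((\lnot A \land C) \lor A) \land (\lnot C \leftrightarrow (B \land B))) \land \lnot B)  //  \lnot (C \leftrightarrow C).
      branch 2.1 (add \lnot \lnot ((((\lnot A \land C) \lor A) \land (\lnot C \leftrightarrow (B \land B))) \land \lnot B)):
        \lnot \lnot ((((\lnot A \land C) \lor A) \land (\lnot C \leftrightarrow (B \land B))) \land \lnot B): α-rule — add (((\lnot A \land C) \lor A) \land (\lnot C \leftrightarrow (B \land B))), \lnot B.
        (((\lnot A \land C) \lor A) \land (\lnot C \leftrightarrow (B \land B))): α-rule — add ((\lnot A \land C) \lor A), (\lnot C \leftrightarrow (B \land B)).
        ((\lnot A \land C) \lor A): β-rule — branch into (\lnot A \land C)  //  A.
          branch 2.1.1 (add (\lnot A \land C)):
            (\lnot A \land C): α-rule — add \lnot A, C.
            × closes — contains both A and \lnot A.
          branch 2.1.2 (add A):
            (\lnot C \leftrightarrow (B \land B)): β-rule — branch into \lnot C, (B \land B)  //  \lnot \lnot C, \lnot (B \land B).
              branch 2.1.2.1 (add \lnot C, (B \land B)):
                (B \land B): α-rule — add B, B.
                × closes — contains both B and \lnot B.
              branch 2.1.2.2 (add \lnot \lnot C, \lnot (B \land B)):
                \lnot (B \land B): β-rule — branch into \lnot B  //  \lnot B.
                  branch 2.1.2.2.1 (add \lnot B):
                    ○ open, literals {A=1, B=0, C=1}.
                  branch 2.1.2.2.2 (add \lnot B):
                    ○ open, literals {A=1, B=0, C=1}.
      branch 2.2 (add \lnot (C \leftrightarrow C)):
        \lnot (C \leftrightarrow C): β-rule — branch into C, \lnot C  //  \lnot C, C.
          branch 2.2.1 (add C, \lnot C):
            × closes — contains both C and \lnot C.
          branch 2.2.2 (add \lnot C, C):
            × closes — contains both C and \lnot C.
9 branches closed, 8 open.
An open branch gives a countermodel: A=0, B=1, C=1 (unmentioned atoms arbitrary); under it the original formula is false.

Not valid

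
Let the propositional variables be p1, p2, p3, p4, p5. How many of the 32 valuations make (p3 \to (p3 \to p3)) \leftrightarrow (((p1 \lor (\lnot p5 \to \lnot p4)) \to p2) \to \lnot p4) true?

Initial set: {T ((p3 \to (p3 \to p3)) \leftrightarrow (((p1 \lor (\lnot p5 \to \lnot p4)) \to p2) \to \lnot p4))}.
T ((p3 \to (p3 \to p3)) \leftrightarrow (((p1 \lor (\lnot p5 \to \lnot p4)) \to p2) \to \lnot p4)): β-rule — branch into T (p3 \to (p3 \to p3)), T (((p1 \lor (\lnot p5 \to \lnot p4)) \to p2) \to \lnot p4)  //  F (p3 \to (p3 \to p3)), F (((p1 \lor (\lnot p5 \to \lnot p4)) \to p2) \to \lnot p4).
  branch 1 (add T (p3 \to (p3 \to p3)), T (((p1 \lor (\lnot p5 \to \lnot p4)) \to p2) \to \lnot p4)):
    T (p3 \to (p3 \to p3)): β-rule — branch into F p3  //  T (p3 \to p3).
      branch 1.1 (add F p3):
        T (((p1 \lor (\lnot p5 \to \lnot p4)) \to p2) \to \lnot p4): β-rule — branch into F ((p1 \lor (\lnot p5 \to \lnot p4)) \to p2)  //  T \lnot p4.
          branch 1.1.1 (add F ((p1 \lor (\lnot p5 \to \lnot p4)) \to p2)):
            F ((p1 \lor (\lnot p5 \to \lnot p4)) \to p2): α-rule — add T (p1 \lor (\lnot p5 \to \lnot p4)), F p2.
            T (p1 \lor (\lnot p5 \to \lnot p4)): β-rule — branch into T p1  //  T (\lnot p5 \to \lnot p4).
              branch 1.1.1.1 (add T p1):
                ○ open, literals {p1=true, p2=false, p3=false}.
              branch 1.1.1.2 (add T (\lnot p5 \to \lnot p4)):
                T (\lnot p5 \to \lnot p4): β-rule — branch into F \lnot p5  //  T \lnot p4.
                  branch 1.1.1.2.1 (add F \lnot p5):
                    ○ open, literals {p2=false, p3=false, p5=true}.
                  branch 1.1.1.2.2 (add T \lnot p4):
                    ○ open, literals {p2=false, p3=false, p4=false}.
          branch 1.1.2 (add T \lnot p4):
            ○ open, literals {p3=false, p4=false}.
      branch 1.2 (add T (p3 \to p3)):
        T (((p1 \lor (\lnot p5 \to \lnot p4)) \to p2) \to \lnot p4): β-rule — branch into F ((p1 \lor (\lnot p5 \to \lnot p4)) \to p2)  //  T \lnot p4.
          branch 1.2.1 (add F ((p1 \lor (\lnot p5 \to \lnot p4)) \to p2)):
            F ((p1 \lor (\lnot p5 \to \lnot p4)) \to p2): α-rule — add T (p1 \lor (\lnot p5 \to \lnot p4)), F p2.
            T (p3 \to p3): β-rule — branch into F p3  //  T p3.
              branch 1.2.1.1 (add F p3):
                T (p1 \lor (\lnot p5 \to \lnot p4)): β-rule — branch into T p1  //  T (\lnot p5 \to \lnot p4).
                  branch 1.2.1.1.1 (add T p1):
                    ○ open, literals {p1=true, p2=false, p3=false}.
                  branch 1.2.1.1.2 (add T (\lnot p5 \to \lnot p4)):
                    T (\lnot p5 \to \lnot p4): β-rule — branch into F \lnot p5  //  T \lnot p4.
                      branch 1.2.1.1.2.1 (add F \lnot p5):
                        ○ open, literals {p2=false, p3=false, p5=true}.
                      branch 1.2.1.1.2.2 (add T \lnot p4):
                        ○ open, literals {p2=false, p3=false, p4=false}.
              branch 1.2.1.2 (add T p3):
                T (p1 \lor (\lnot p5 \to \lnot p4)): β-rule — branch into T p1  //  T (\lnot p5 \to \lnot p4).
                  branch 1.2.1.2.1 (add T p1):
                    ○ open, literals {p1=true, p2=false, p3=true}.
                  branch 1.2.1.2.2 (add T (\lnot p5 \to \lnot p4)):
                    T (\lnot p5 \to \lnot p4): β-rule — branch into F \lnot p5  //  T \lnot p4.
                      branch 1.2.1.2.2.1 (add F \lnot p5):
                        ○ open, literals {p2=false, p3=true, p5=true}.
                      branch 1.2.1.2.2.2 (add T \lnot p4):
                        ○ open, literals {p2=false, p3=true, p4=false}.
          branch 1.2.2 (add T \lnot p4):
            T (p3 \to p3): β-rule — branch into F p3  //  T p3.
              branch 1.2.2.1 (add F p3):
                ○ open, literals {p3=false, p4=false}.
              branch 1.2.2.2 (add T p3):
                ○ open, literals {p3=true, p4=false}.
  branch 2 (add F (p3 \to (p3 \to p3)), F (((p1 \lor (\lnot p5 \to \lnot p4)) \to p2) \to \lnot p4)):
    F (p3 \to (p3 \to p3)): α-rule — add T p3, F (p3 \to p3).
    F (((p1 \lor (\lnot p5 \to \lnot p4)) \to p2) \to \lnot p4): α-rule — add T ((p1 \lor (\lnot p5 \to \lnot p4)) \to p2), F \lnot p4.
    F (p3 \to p3): α-rule — add T p3, F p3.
    × closes — contains both p3 and \lnot p3.
1 branch closed, 12 open.
Each open branch fixes some atoms; the unmentioned ones are free. Counting distinct full assignments: branch {p1=true, p2=false, p3=false} (p4, p5) contributes 4 new; branch {p2=false, p3=false, p5=true} (p1, p4) contributes 2 new; branch {p2=false, p3=false, p4=false} (p1, p5) contributes 1 new; branch {p3=false, p4=false} (p1, p2, p5) contributes 4 new; branch {p1=true, p2=false, p3=false} (p4, p5) contributes 0 new; branch {p2=false, p3=false, p5=true} (p1, p4) contributes 0 new; branch {p2=false, p3=false, p4=false} (p1, p5) contributes 0 new; branch {p1=true, p2=false, p3=true} (p4, p5) contributes 4 new; branch {p2=false, p3=true, p5=true} (p1, p4) contributes 2 new; branch {p2=false, p3=true, p4=false} (p1, p5) contributes 1 new; branch {p3=false, p4=false} (p1, p2, p5) contributes 0 new; branch {p3=true, p4=false} (p1, p2, p5) contributes 4 new. Total: 22.

22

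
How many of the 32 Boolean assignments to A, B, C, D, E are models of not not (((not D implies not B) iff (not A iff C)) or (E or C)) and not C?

12

Initial set: {(not not (((not D implies not B) iff (not A iff C)) or (E or C)) and not C)}.
(not not (((not D implies not B) iff (not A iff C)) or (E or C)) and not C): α-rule — add not not (((not D implies not B) iff (not A iff C)) or (E or C)), not C.
not not (((not D implies not B) iff (not A iff C)) or (E or C)): drop double negation, giving (((not D implies not B) iff (not A iff C)) or (E or C)).
(((not D implies not B) iff (not A iff C)) or (E or C)): β-rule — branch into ((not D implies not B) iff (not A iff C))  //  (E or C).
  branch 1 (add ((not D implies not B) iff (not A iff C))):
    ((not D implies not B) iff (not A iff C)): β-rule — branch into (not D implies not B), (not A iff C)  //  not (not D implies not B), not (not A iff C).
      branch 1.1 (add (not D implies not B), (not A iff C)):
        (not D implies not B): β-rule — branch into not not D  //  not B.
          branch 1.1.1 (add not not D):
            (not A iff C): β-rule — branch into not A, C  //  not not A, not C.
              branch 1.1.1.1 (add not A, C):
                × closes — contains both C and not C.
              branch 1.1.1.2 (add not not A, not C):
                ○ open, literals {A=T, C=F, D=T}.
          branch 1.1.2 (add not B):
            (not A iff C): β-rule — branch into not A, C  //  not not A, not C.
              branch 1.1.2.1 (add not A, C):
                × closes — contains both C and not C.
              branch 1.1.2.2 (add not not A, not C):
                ○ open, literals {A=T, B=F, C=F}.
      branch 1.2 (add not (not D implies not B), not (not A iff C)):
        not (not D implies not B): α-rule — add not D, not not B.
        not (not A iff C): β-rule — branch into not A, not C  //  not not A, C.
          branch 1.2.1 (add not A, not C):
            ○ open, literals {A=F, B=T, C=F, D=F}.
          branch 1.2.2 (add not not A, C):
            × closes — contains both C and not C.
  branch 2 (add (E or C)):
    (E or C): β-rule — branch into E  //  C.
      branch 2.1 (add E):
        ○ open, literals {C=F, E=T}.
      branch 2.2 (add C):
        × closes — contains both C and not C.
4 branches closed, 4 open.
Each open branch fixes some atoms; the unmentioned ones are free. Counting distinct full assignments: branch {A=T, C=F, D=T} (B, E) contributes 4 new; branch {A=T, B=F, C=F} (D, E) contributes 2 new; branch {A=F, B=T, C=F, D=F} (E) contributes 2 new; branch {C=F, E=T} (A, B, D) contributes 4 new. Total: 12.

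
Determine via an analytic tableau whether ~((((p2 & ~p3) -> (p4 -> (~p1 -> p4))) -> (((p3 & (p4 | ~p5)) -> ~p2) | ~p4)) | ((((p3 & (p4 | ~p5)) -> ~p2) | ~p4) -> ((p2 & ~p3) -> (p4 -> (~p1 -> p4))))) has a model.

Initial set: {~((((p2 & ~p3) -> (p4 -> (~p1 -> p4))) -> (((p3 & (p4 | ~p5)) -> ~p2) | ~p4)) | ((((p3 & (p4 | ~p5)) -> ~p2) | ~p4) -> ((p2 & ~p3) -> (p4 -> (~p1 -> p4)))))}.
~((((p2 & ~p3) -> (p4 -> (~p1 -> p4))) -> (((p3 & (p4 | ~p5)) -> ~p2) | ~p4)) | ((((p3 & (p4 | ~p5)) -> ~p2) | ~p4) -> ((p2 & ~p3) -> (p4 -> (~p1 -> p4))))): α-rule — add ~(((p2 & ~p3) -> (p4 -> (~p1 -> p4))) -> (((p3 & (p4 | ~p5)) -> ~p2) | ~p4)), ~((((p3 & (p4 | ~p5)) -> ~p2) | ~p4) -> ((p2 & ~p3) -> (p4 -> (~p1 -> p4)))).
~(((p2 & ~p3) -> (p4 -> (~p1 -> p4))) -> (((p3 & (p4 | ~p5)) -> ~p2) | ~p4)): α-rule — add ((p2 & ~p3) -> (p4 -> (~p1 -> p4))), ~(((p3 & (p4 | ~p5)) -> ~p2) | ~p4).
~((((p3 & (p4 | ~p5)) -> ~p2) | ~p4) -> ((p2 & ~p3) -> (p4 -> (~p1 -> p4)))): α-rule — add (((p3 & (p4 | ~p5)) -> ~p2) | ~p4), ~((p2 & ~p3) -> (p4 -> (~p1 -> p4))).
~(((p3 & (p4 | ~p5)) -> ~p2) | ~p4): α-rule — add ~((p3 & (p4 | ~p5)) -> ~p2), ~~p4.
~((p2 & ~p3) -> (p4 -> (~p1 -> p4))): α-rule — add (p2 & ~p3), ~(p4 -> (~p1 -> p4)).
~((p3 & (p4 | ~p5)) -> ~p2): α-rule — add (p3 & (p4 | ~p5)), ~~p2.
(p2 & ~p3): α-rule — add p2, ~p3.
~(p4 -> (~p1 -> p4)): α-rule — add p4, ~(~p1 -> p4).
(p3 & (p4 | ~p5)): α-rule — add p3, (p4 | ~p5).
× closes — contains both p3 and ~p3.
All 1 branch closes.
Every branch closed; the formula is unsatisfiable.

Unsatisfiable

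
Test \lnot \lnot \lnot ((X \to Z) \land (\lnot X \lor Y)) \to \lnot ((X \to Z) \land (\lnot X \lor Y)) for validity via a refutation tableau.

Assume the negation and expand:
Initial set: {\lnot (\lnot \lnot \lnot ((X \to Z) \land (\lnot X \lor Y)) \to \lnot ((X \to Z) \land (\lnot X \lor Y)))}.
\lnot (\lnot \lnot \lnot ((X \to Z) \land (\lnot X \lor Y)) \to \lnot ((X \to Z) \land (\lnot X \lor Y))): α-rule — add \lnot \lnot \lnot ((X \to Z) \land (\lnot X \lor Y)), \lnot \lnot ((X \to Z) \land (\lnot X \lor Y)).
\lnot \lnot \lnot ((X \to Z) \land (\lnot X \lor Y)): drop double negation, giving \lnot ((X \to Z) \land (\lnot X \lor Y)).
\lnot \lnot ((X \to Z) \land (\lnot X \lor Y)): α-rule — add (X \to Z), (\lnot X \lor Y).
\lnot ((X \to Z) \land (\lnot X \lor Y)): β-rule — branch into \lnot (X \to Z)  //  \lnot (\lnot X \lor Y).
  branch 1 (add \lnot (X \to Z)):
    \lnot (X \to Z): α-rule — add X, \lnot Z.
    (X \to Z): β-rule — branch into \lnot X  //  Z.
      branch 1.1 (add \lnot X):
        × closes — contains both X and \lnot X.
      branch 1.2 (add Z):
        × closes — contains both Z and \lnot Z.
  branch 2 (add \lnot (\lnot X \lor Y)):
    \lnot (\lnot X \lor Y): α-rule — add \lnot \lnot X, \lnot Y.
    (X \to Z): β-rule — branch into \lnot X  //  Z.
      branch 2.1 (add \lnot X):
        × closes — contains both X and \lnot X.
      branch 2.2 (add Z):
        (\lnot X \lor Y): β-rule — branch into \lnot X  //  Y.
          branch 2.2.1 (add \lnot X):
            × closes — contains both X and \lnot X.
          branch 2.2.2 (add Y):
            × closes — contains both Y and \lnot Y.
All 5 branches close.
Every branch closed, so the negation is unsatisfiable and the formula is valid.

Valid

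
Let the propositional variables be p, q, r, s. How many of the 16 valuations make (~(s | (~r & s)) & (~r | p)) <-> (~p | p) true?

Initial set: {((~(s | (~r & s)) & (~r | p)) <-> (~p | p))}.
((~(s | (~r & s)) & (~r | p)) <-> (~p | p)): β-rule — branch into (~(s | (~r & s)) & (~r | p)), (~p | p)  //  ~(~(s | (~r & s)) & (~r | p)), ~(~p | p).
  branch 1 (add (~(s | (~r & s)) & (~r | p)), (~p | p)):
    (~(s | (~r & s)) & (~r | p)): α-rule — add ~(s | (~r & s)), (~r | p).
    ~(s | (~r & s)): α-rule — add ~s, ~(~r & s).
    (~p | p): β-rule — branch into ~p  //  p.
      branch 1.1 (add ~p):
        (~r | p): β-rule — branch into ~r  //  p.
          branch 1.1.1 (add ~r):
            ~(~r & s): β-rule — branch into ~~r  //  ~s.
              branch 1.1.1.1 (add ~~r):
                × closes — contains both r and ~r.
              branch 1.1.1.2 (add ~s):
                ○ open, literals {p=0, r=0, s=0}.
          branch 1.1.2 (add p):
            × closes — contains both p and ~p.
      branch 1.2 (add p):
        (~r | p): β-rule — branch into ~r  //  p.
          branch 1.2.1 (add ~r):
            ~(~r & s): β-rule — branch into ~~r  //  ~s.
              branch 1.2.1.1 (add ~~r):
                × closes — contains both r and ~r.
              branch 1.2.1.2 (add ~s):
                ○ open, literals {p=1, r=0, s=0}.
          branch 1.2.2 (add p):
            ~(~r & s): β-rule — branch into ~~r  //  ~s.
              branch 1.2.2.1 (add ~~r):
                ○ open, literals {p=1, r=1, s=0}.
              branch 1.2.2.2 (add ~s):
                ○ open, literals {p=1, s=0}.
  branch 2 (add ~(~(s | (~r & s)) & (~r | p)), ~(~p | p)):
    ~(~p | p): α-rule — add ~~p, ~p.
    × closes — contains both p and ~p.
4 branches closed, 4 open.
Each open branch fixes some atoms; the unmentioned ones are free. Counting distinct full assignments: branch {p=0, r=0, s=0} (q) contributes 2 new; branch {p=1, r=0, s=0} (q) contributes 2 new; branch {p=1, r=1, s=0} (q) contributes 2 new; branch {p=1, s=0} (q, r) contributes 0 new. Total: 6.

6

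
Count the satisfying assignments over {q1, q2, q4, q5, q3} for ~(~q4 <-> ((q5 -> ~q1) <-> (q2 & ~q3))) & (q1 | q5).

Initial set: {(~(~q4 <-> ((q5 -> ~q1) <-> (q2 & ~q3))) & (q1 | q5))}.
(~(~q4 <-> ((q5 -> ~q1) <-> (q2 & ~q3))) & (q1 | q5)): α-rule — add ~(~q4 <-> ((q5 -> ~q1) <-> (q2 & ~q3))), (q1 | q5).
~(~q4 <-> ((q5 -> ~q1) <-> (q2 & ~q3))): β-rule — branch into ~q4, ~((q5 -> ~q1) <-> (q2 & ~q3))  //  ~~q4, ((q5 -> ~q1) <-> (q2 & ~q3)).
  branch 1 (add ~q4, ~((q5 -> ~q1) <-> (q2 & ~q3))):
    (q1 | q5): β-rule — branch into q1  //  q5.
      branch 1.1 (add q1):
        ~((q5 -> ~q1) <-> (q2 & ~q3)): β-rule — branch into (q5 -> ~q1), ~(q2 & ~q3)  //  ~(q5 -> ~q1), (q2 & ~q3).
          branch 1.1.1 (add (q5 -> ~q1), ~(q2 & ~q3)):
            (q5 -> ~q1): β-rule — branch into ~q5  //  ~q1.
              branch 1.1.1.1 (add ~q5):
                ~(q2 & ~q3): β-rule — branch into ~q2  //  ~~q3.
                  branch 1.1.1.1.1 (add ~q2):
                    ○ open, literals {q1=T, q2=F, q4=F, q5=F}.
                  branch 1.1.1.1.2 (add ~~q3):
                    ○ open, literals {q1=T, q3=T, q4=F, q5=F}.
              branch 1.1.1.2 (add ~q1):
                × closes — contains both q1 and ~q1.
          branch 1.1.2 (add ~(q5 -> ~q1), (q2 & ~q3)):
            ~(q5 -> ~q1): α-rule — add q5, ~~q1.
            (q2 & ~q3): α-rule — add q2, ~q3.
            ○ open, literals {q1=T, q2=T, q3=F, q4=F, q5=T}.
      branch 1.2 (add q5):
        ~((q5 -> ~q1) <-> (q2 & ~q3)): β-rule — branch into (q5 -> ~q1), ~(q2 & ~q3)  //  ~(q5 -> ~q1), (q2 & ~q3).
          branch 1.2.1 (add (q5 -> ~q1), ~(q2 & ~q3)):
            (q5 -> ~q1): β-rule — branch into ~q5  //  ~q1.
              branch 1.2.1.1 (add ~q5):
                × closes — contains both q5 and ~q5.
              branch 1.2.1.2 (add ~q1):
                ~(q2 & ~q3): β-rule — branch into ~q2  //  ~~q3.
                  branch 1.2.1.2.1 (add ~q2):
                    ○ open, literals {q1=F, q2=F, q4=F, q5=T}.
                  branch 1.2.1.2.2 (add ~~q3):
                    ○ open, literals {q1=F, q3=T, q4=F, q5=T}.
          branch 1.2.2 (add ~(q5 -> ~q1), (q2 & ~q3)):
            ~(q5 -> ~q1): α-rule — add q5, ~~q1.
            (q2 & ~q3): α-rule — add q2, ~q3.
            ○ open, literals {q1=T, q2=T, q3=F, q4=F, q5=T}.
  branch 2 (add ~~q4, ((q5 -> ~q1) <-> (q2 & ~q3))):
    (q1 | q5): β-rule — branch into q1  //  q5.
      branch 2.1 (add q1):
        ((q5 -> ~q1) <-> (q2 & ~q3)): β-rule — branch into (q5 -> ~q1), (q2 & ~q3)  //  ~(q5 -> ~q1), ~(q2 & ~q3).
          branch 2.1.1 (add (q5 -> ~q1), (q2 & ~q3)):
            (q2 & ~q3): α-rule — add q2, ~q3.
            (q5 -> ~q1): β-rule — branch into ~q5  //  ~q1.
              branch 2.1.1.1 (add ~q5):
                ○ open, literals {q1=T, q2=T, q3=F, q4=T, q5=F}.
              branch 2.1.1.2 (add ~q1):
                × closes — contains both q1 and ~q1.
          branch 2.1.2 (add ~(q5 -> ~q1), ~(q2 & ~q3)):
            ~(q5 -> ~q1): α-rule — add q5, ~~q1.
            ~(q2 & ~q3): β-rule — branch into ~q2  //  ~~q3.
              branch 2.1.2.1 (add ~q2):
                ○ open, literals {q1=T, q2=F, q4=T, q5=T}.
              branch 2.1.2.2 (add ~~q3):
                ○ open, literals {q1=T, q3=T, q4=T, q5=T}.
      branch 2.2 (add q5):
        ((q5 -> ~q1) <-> (q2 & ~q3)): β-rule — branch into (q5 -> ~q1), (q2 & ~q3)  //  ~(q5 -> ~q1), ~(q2 & ~q3).
          branch 2.2.1 (add (q5 -> ~q1), (q2 & ~q3)):
            (q2 & ~q3): α-rule — add q2, ~q3.
            (q5 -> ~q1): β-rule — branch into ~q5  //  ~q1.
              branch 2.2.1.1 (add ~q5):
                × closes — contains both q5 and ~q5.
              branch 2.2.1.2 (add ~q1):
                ○ open, literals {q1=F, q2=T, q3=F, q4=T, q5=T}.
          branch 2.2.2 (add ~(q5 -> ~q1), ~(q2 & ~q3)):
            ~(q5 -> ~q1): α-rule — add q5, ~~q1.
            ~(q2 & ~q3): β-rule — branch into ~q2  //  ~~q3.
              branch 2.2.2.1 (add ~q2):
                ○ open, literals {q1=T, q2=F, q4=T, q5=T}.
              branch 2.2.2.2 (add ~~q3):
                ○ open, literals {q1=T, q3=T, q4=T, q5=T}.
4 branches closed, 12 open.
Each open branch fixes some atoms; the unmentioned ones are free. Counting distinct full assignments: branch {q1=T, q2=F, q4=F, q5=F} (q3) contributes 2 new; branch {q1=T, q3=T, q4=F, q5=F} (q2) contributes 1 new; branch {q1=T, q2=T, q3=F, q4=F, q5=T} (none free) contributes 1 new; branch {q1=F, q2=F, q4=F, q5=T} (q3) contributes 2 new; branch {q1=F, q3=T, q4=F, q5=T} (q2) contributes 1 new; branch {q1=T, q2=T, q3=F, q4=F, q5=T} (none free) contributes 0 new; branch {q1=T, q2=T, q3=F, q4=T, q5=F} (none free) contributes 1 new; branch {q1=T, q2=F, q4=T, q5=T} (q3) contributes 2 new; branch {q1=T, q3=T, q4=T, q5=T} (q2) contributes 1 new; branch {q1=F, q2=T, q3=F, q4=T, q5=T} (none free) contributes 1 new; branch {q1=T, q2=F, q4=T, q5=T} (q3) contributes 0 new; branch {q1=T, q3=T, q4=T, q5=T} (q2) contributes 0 new. Total: 12.

12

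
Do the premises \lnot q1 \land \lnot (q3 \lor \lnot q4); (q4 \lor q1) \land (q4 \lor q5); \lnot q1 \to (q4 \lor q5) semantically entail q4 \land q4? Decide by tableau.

Yes

Initial set: {(\lnot q1 \land \lnot (q3 \lor \lnot q4)); ((q4 \lor q1) \land (q4 \lor q5)); (\lnot q1 \to (q4 \lor q5)); \lnot (q4 \land q4)}.
(\lnot q1 \land \lnot (q3 \lor \lnot q4)): α-rule — add \lnot q1, \lnot (q3 \lor \lnot q4).
((q4 \lor q1) \land (q4 \lor q5)): α-rule — add (q4 \lor q1), (q4 \lor q5).
\lnot (q3 \lor \lnot q4): α-rule — add \lnot q3, \lnot \lnot q4.
(\lnot q1 \to (q4 \lor q5)): β-rule — branch into \lnot \lnot q1  //  (q4 \lor q5).
  branch 1 (add \lnot \lnot q1):
    × closes — contains both q1 and \lnot q1.
  branch 2 (add (q4 \lor q5)):
    \lnot (q4 \land q4): β-rule — branch into \lnot q4  //  \lnot q4.
      branch 2.1 (add \lnot q4):
        × closes — contains both q4 and \lnot q4.
      branch 2.2 (add \lnot q4):
        × closes — contains both q4 and \lnot q4.
All 3 branches close.
Every branch closed, so the premises entail the conclusion.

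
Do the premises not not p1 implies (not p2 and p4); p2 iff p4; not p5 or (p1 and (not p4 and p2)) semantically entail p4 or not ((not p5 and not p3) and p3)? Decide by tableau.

Yes

Initial set: {(not not p1 implies (not p2 and p4)); (p2 iff p4); (not p5 or (p1 and (not p4 and p2))); not (p4 or not ((not p5 and not p3) and p3))}.
not (p4 or not ((not p5 and not p3) and p3)): α-rule — add not p4, not not ((not p5 and not p3) and p3).
not not ((not p5 and not p3) and p3): α-rule — add (not p5 and not p3), p3.
(not p5 and not p3): α-rule — add not p5, not p3.
× closes — contains both p3 and not p3.
All 1 branch closes.
Every branch closed, so the premises entail the conclusion.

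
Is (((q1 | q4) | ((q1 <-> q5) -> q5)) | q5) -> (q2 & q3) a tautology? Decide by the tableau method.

Assume the negation and expand:
Initial set: {F ((((q1 | q4) | ((q1 <-> q5) -> q5)) | q5) -> (q2 & q3))}.
F ((((q1 | q4) | ((q1 <-> q5) -> q5)) | q5) -> (q2 & q3)): α-rule — add T (((q1 | q4) | ((q1 <-> q5) -> q5)) | q5), F (q2 & q3).
T (((q1 | q4) | ((q1 <-> q5) -> q5)) | q5): β-rule — branch into T ((q1 | q4) | ((q1 <-> q5) -> q5))  //  T q5.
  branch 1 (add T ((q1 | q4) | ((q1 <-> q5) -> q5))):
    F (q2 & q3): β-rule — branch into F q2  //  F q3.
      branch 1.1 (add F q2):
        T ((q1 | q4) | ((q1 <-> q5) -> q5)): β-rule — branch into T (q1 | q4)  //  T ((q1 <-> q5) -> q5).
          branch 1.1.1 (add T (q1 | q4)):
            T (q1 | q4): β-rule — branch into T q1  //  T q4.
              branch 1.1.1.1 (add T q1):
                ○ open, literals {q1=true, q2=false}.
              branch 1.1.1.2 (add T q4):
                ○ open, literals {q2=false, q4=true}.
          branch 1.1.2 (add T ((q1 <-> q5) -> q5)):
            T ((q1 <-> q5) -> q5): β-rule — branch into F (q1 <-> q5)  //  T q5.
              branch 1.1.2.1 (add F (q1 <-> q5)):
                F (q1 <-> q5): β-rule — branch into T q1, F q5  //  F q1, T q5.
                  branch 1.1.2.1.1 (add T q1, F q5):
                    ○ open, literals {q1=true, q2=false, q5=false}.
                  branch 1.1.2.1.2 (add F q1, T q5):
                    ○ open, literals {q1=false, q2=false, q5=true}.
              branch 1.1.2.2 (add T q5):
                ○ open, literals {q2=false, q5=true}.
      branch 1.2 (add F q3):
        T ((q1 | q4) | ((q1 <-> q5) -> q5)): β-rule — branch into T (q1 | q4)  //  T ((q1 <-> q5) -> q5).
          branch 1.2.1 (add T (q1 | q4)):
            T (q1 | q4): β-rule — branch into T q1  //  T q4.
              branch 1.2.1.1 (add T q1):
                ○ open, literals {q1=true, q3=false}.
              branch 1.2.1.2 (add T q4):
                ○ open, literals {q3=false, q4=true}.
          branch 1.2.2 (add T ((q1 <-> q5) -> q5)):
            T ((q1 <-> q5) -> q5): β-rule — branch into F (q1 <-> q5)  //  T q5.
              branch 1.2.2.1 (add F (q1 <-> q5)):
                F (q1 <-> q5): β-rule — branch into T q1, F q5  //  F q1, T q5.
                  branch 1.2.2.1.1 (add T q1, F q5):
                    ○ open, literals {q1=true, q3=false, q5=false}.
                  branch 1.2.2.1.2 (add F q1, T q5):
                    ○ open, literals {q1=false, q3=false, q5=true}.
              branch 1.2.2.2 (add T q5):
                ○ open, literals {q3=false, q5=true}.
  branch 2 (add T q5):
    F (q2 & q3): β-rule — branch into F q2  //  F q3.
      branch 2.1 (add F q2):
        ○ open, literals {q2=false, q5=true}.
      branch 2.2 (add F q3):
        ○ open, literals {q3=false, q5=true}.
0 branches closed, 12 open.
An open branch gives a countermodel: q1=true, q2=false (unmentioned atoms arbitrary); under it the original formula is false.

Not valid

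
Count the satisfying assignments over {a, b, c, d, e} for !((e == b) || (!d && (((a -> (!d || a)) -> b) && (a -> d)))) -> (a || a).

26

Initial set: {(!((e == b) || (!d && (((a -> (!d || a)) -> b) && (a -> d)))) -> (a || a))}.
(!((e == b) || (!d && (((a -> (!d || a)) -> b) && (a -> d)))) -> (a || a)): β-rule — branch into !!((e == b) || (!d && (((a -> (!d || a)) -> b) && (a -> d))))  //  (a || a).
  branch 1 (add !!((e == b) || (!d && (((a -> (!d || a)) -> b) && (a -> d))))):
    !!((e == b) || (!d && (((a -> (!d || a)) -> b) && (a -> d)))): β-rule — branch into (e == b)  //  (!d && (((a -> (!d || a)) -> b) && (a -> d))).
      branch 1.1 (add (e == b)):
        (e == b): β-rule — branch into e, b  //  !e, !b.
          branch 1.1.1 (add e, b):
            ○ open, literals {b=1, e=1}.
          branch 1.1.2 (add !e, !b):
            ○ open, literals {b=0, e=0}.
      branch 1.2 (add (!d && (((a -> (!d || a)) -> b) && (a -> d)))):
        (!d && (((a -> (!d || a)) -> b) && (a -> d))): α-rule — add !d, (((a -> (!d || a)) -> b) && (a -> d)).
        (((a -> (!d || a)) -> b) && (a -> d)): α-rule — add ((a -> (!d || a)) -> b), (a -> d).
        ((a -> (!d || a)) -> b): β-rule — branch into !(a -> (!d || a))  //  b.
          branch 1.2.1 (add !(a -> (!d || a))):
            !(a -> (!d || a)): α-rule — add a, !(!d || a).
            !(!d || a): α-rule — add !!d, !a.
            × closes — contains both d and !d.
          branch 1.2.2 (add b):
            (a -> d): β-rule — branch into !a  //  d.
              branch 1.2.2.1 (add !a):
                ○ open, literals {a=0, b=1, d=0}.
              branch 1.2.2.2 (add d):
                × closes — contains both d and !d.
  branch 2 (add (a || a)):
    (a || a): β-rule — branch into a  //  a.
      branch 2.1 (add a):
        ○ open, literals {a=1}.
      branch 2.2 (add a):
        ○ open, literals {a=1}.
2 branches closed, 5 open.
Each open branch fixes some atoms; the unmentioned ones are free. Counting distinct full assignments: branch {b=1, e=1} (a, c, d) contributes 8 new; branch {b=0, e=0} (a, c, d) contributes 8 new; branch {a=0, b=1, d=0} (c, e) contributes 2 new; branch {a=1} (b, c, d, e) contributes 8 new; branch {a=1} (b, c, d, e) contributes 0 new. Total: 26.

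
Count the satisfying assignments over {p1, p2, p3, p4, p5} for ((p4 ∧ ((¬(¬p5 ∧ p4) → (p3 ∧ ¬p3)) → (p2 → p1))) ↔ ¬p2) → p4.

Initial set: {(((p4 ∧ ((¬(¬p5 ∧ p4) → (p3 ∧ ¬p3)) → (p2 → p1))) ↔ ¬p2) → p4)}.
(((p4 ∧ ((¬(¬p5 ∧ p4) → (p3 ∧ ¬p3)) → (p2 → p1))) ↔ ¬p2) → p4): β-rule — branch into ¬((p4 ∧ ((¬(¬p5 ∧ p4) → (p3 ∧ ¬p3)) → (p2 → p1))) ↔ ¬p2)  //  p4.
  branch 1 (add ¬((p4 ∧ ((¬(¬p5 ∧ p4) → (p3 ∧ ¬p3)) → (p2 → p1))) ↔ ¬p2)):
    ¬((p4 ∧ ((¬(¬p5 ∧ p4) → (p3 ∧ ¬p3)) → (p2 → p1))) ↔ ¬p2): β-rule — branch into (p4 ∧ ((¬(¬p5 ∧ p4) → (p3 ∧ ¬p3)) → (p2 → p1))), ¬¬p2  //  ¬(p4 ∧ ((¬(¬p5 ∧ p4) → (p3 ∧ ¬p3)) → (p2 → p1))), ¬p2.
      branch 1.1 (add (p4 ∧ ((¬(¬p5 ∧ p4) → (p3 ∧ ¬p3)) → (p2 → p1))), ¬¬p2):
        (p4 ∧ ((¬(¬p5 ∧ p4) → (p3 ∧ ¬p3)) → (p2 → p1))): α-rule — add p4, ((¬(¬p5 ∧ p4) → (p3 ∧ ¬p3)) → (p2 → p1)).
        ((¬(¬p5 ∧ p4) → (p3 ∧ ¬p3)) → (p2 → p1)): β-rule — branch into ¬(¬(¬p5 ∧ p4) → (p3 ∧ ¬p3))  //  (p2 → p1).
          branch 1.1.1 (add ¬(¬(¬p5 ∧ p4) → (p3 ∧ ¬p3))):
            ¬(¬(¬p5 ∧ p4) → (p3 ∧ ¬p3)): α-rule — add ¬(¬p5 ∧ p4), ¬(p3 ∧ ¬p3).
            ¬(¬p5 ∧ p4): β-rule — branch into ¬¬p5  //  ¬p4.
              branch 1.1.1.1 (add ¬¬p5):
                ¬(p3 ∧ ¬p3): β-rule — branch into ¬p3  //  ¬¬p3.
                  branch 1.1.1.1.1 (add ¬p3):
                    ○ open, literals {p2=T, p3=F, p4=T, p5=T}.
                  branch 1.1.1.1.2 (add ¬¬p3):
                    ○ open, literals {p2=T, p3=T, p4=T, p5=T}.
              branch 1.1.1.2 (add ¬p4):
                × closes — contains both p4 and ¬p4.
          branch 1.1.2 (add (p2 → p1)):
            (p2 → p1): β-rule — branch into ¬p2  //  p1.
              branch 1.1.2.1 (add ¬p2):
                × closes — contains both p2 and ¬p2.
              branch 1.1.2.2 (add p1):
                ○ open, literals {p1=T, p2=T, p4=T}.
      branch 1.2 (add ¬(p4 ∧ ((¬(¬p5 ∧ p4) → (p3 ∧ ¬p3)) → (p2 → p1))), ¬p2):
        ¬(p4 ∧ ((¬(¬p5 ∧ p4) → (p3 ∧ ¬p3)) → (p2 → p1))): β-rule — branch into ¬p4  //  ¬((¬(¬p5 ∧ p4) → (p3 ∧ ¬p3)) → (p2 → p1)).
          branch 1.2.1 (add ¬p4):
            ○ open, literals {p2=F, p4=F}.
          branch 1.2.2 (add ¬((¬(¬p5 ∧ p4) → (p3 ∧ ¬p3)) → (p2 → p1))):
            ¬((¬(¬p5 ∧ p4) → (p3 ∧ ¬p3)) → (p2 → p1)): α-rule — add (¬(¬p5 ∧ p4) → (p3 ∧ ¬p3)), ¬(p2 → p1).
            ¬(p2 → p1): α-rule — add p2, ¬p1.
            × closes — contains both p2 and ¬p2.
  branch 2 (add p4):
    ○ open, literals {p4=T}.
3 branches closed, 5 open.
Each open branch fixes some atoms; the unmentioned ones are free. Counting distinct full assignments: branch {p2=T, p3=F, p4=T, p5=T} (p1) contributes 2 new; branch {p2=T, p3=T, p4=T, p5=T} (p1) contributes 2 new; branch {p1=T, p2=T, p4=T} (p3, p5) contributes 2 new; branch {p2=F, p4=F} (p1, p3, p5) contributes 8 new; branch {p4=T} (p1, p2, p3, p5) contributes 10 new. Total: 24.

24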